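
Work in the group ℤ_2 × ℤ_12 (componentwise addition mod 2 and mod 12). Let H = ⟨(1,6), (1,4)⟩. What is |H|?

|⟨(1,6)⟩| = 2 and |⟨(1,4)⟩| = 6, so |H| is a multiple of lcm(2, 6) = 6 and divides |G| = 24.
Closing under the operation: H = {(0,0), (0,2), (0,4), (0,6), (0,8), (0,10), (1,0), (1,2), (1,4), (1,6), (1,8), (1,10)}, so |H| = 12.

12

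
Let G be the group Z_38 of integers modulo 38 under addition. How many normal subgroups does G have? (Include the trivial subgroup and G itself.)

4

G is abelian, so every subgroup is normal.
G has 4 subgroups in total, hence 4 normal subgroups.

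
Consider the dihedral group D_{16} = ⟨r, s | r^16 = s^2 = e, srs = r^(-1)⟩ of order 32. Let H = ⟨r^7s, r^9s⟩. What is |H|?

|⟨r^7s⟩| = 2 and |⟨r^9s⟩| = 2, so |H| is a multiple of lcm(2, 2) = 2 and divides |G| = 32.
Closing under the operation: H = {e, r^2, r^4, r^6, r^8, r^10, r^12, r^14, rs, r^3s, r^5s, r^7s, r^9s, r^11s, r^13s, r^15s}, so |H| = 16.

16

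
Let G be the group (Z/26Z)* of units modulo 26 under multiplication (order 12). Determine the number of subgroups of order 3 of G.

1

|G| = 12 and 3 | 12, so subgroups of order 3 are possible by Lagrange.
The subgroups of order 3 are: {1, 3, 9}.
So G has 1 subgroup of order 3.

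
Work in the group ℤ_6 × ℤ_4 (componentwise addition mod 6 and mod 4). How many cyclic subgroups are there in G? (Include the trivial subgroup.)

Each element a generates a cyclic subgroup ⟨a⟩; distinct elements may generate the same one (a cyclic group of order d has φ(d) generators).
Cyclic subgroups by order — order 1: 1; order 2: 3; order 3: 1; order 4: 2; order 6: 3; order 12: 2.
Total: 12.

12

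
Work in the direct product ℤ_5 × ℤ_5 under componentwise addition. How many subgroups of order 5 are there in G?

6

|G| = 25 and 5 | 25, so subgroups of order 5 are possible by Lagrange.
The subgroups of order 5 are: {(0,0), (0,1), (0,2), (0,3), (0,4)}; {(0,0), (1,0), (2,0), (3,0), (4,0)}; {(0,0), (1,1), (2,2), (3,3), (4,4)}; {(0,0), (1,2), (2,4), (3,1), (4,3)}; … (6 in all).
So G has 6 subgroups of order 5.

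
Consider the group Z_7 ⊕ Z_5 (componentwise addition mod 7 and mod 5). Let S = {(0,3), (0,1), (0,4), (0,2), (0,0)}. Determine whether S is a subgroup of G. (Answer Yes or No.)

Yes

|S| = 5 divides |G| = 35, consistent with Lagrange.
S contains the identity, every element's inverse is in S, and S is closed under +: it is a subgroup.
In fact S = ⟨(0,1)⟩.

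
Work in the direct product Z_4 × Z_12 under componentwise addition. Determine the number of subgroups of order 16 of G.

1

|G| = 48 and 16 | 48, so subgroups of order 16 are possible by Lagrange.
The subgroups of order 16 are: {(0,0), (0,3), (0,6), (0,9), (1,0), (1,3), (1,6), (1,9), (2,0), (2,3), (2,6), (2,9), (3,0), (3,3), (3,6), (3,9)}.
So G has 1 subgroup of order 16.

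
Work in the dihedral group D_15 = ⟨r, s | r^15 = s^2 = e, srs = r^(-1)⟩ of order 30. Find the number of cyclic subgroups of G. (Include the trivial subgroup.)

19

Group the elements of G by the cyclic subgroup they generate; each cyclic subgroup of order d accounts for φ(d) elements.
Cyclic subgroups by order — order 1: 1; order 2: 15; order 3: 1; order 5: 1; order 15: 1.
Total: 19.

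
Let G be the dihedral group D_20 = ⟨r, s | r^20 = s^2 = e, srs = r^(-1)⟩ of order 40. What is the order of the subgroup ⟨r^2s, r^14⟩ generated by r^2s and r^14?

20

|⟨r^2s⟩| = 2 and |⟨r^14⟩| = 10, so |H| is a multiple of lcm(2, 10) = 10 and divides |G| = 40.
Closing under the operation: H = {e, r^2, r^4, r^6, r^8, r^10, r^12, r^14, r^16, r^18, s, r^2s, r^4s, r^6s, r^8s, r^10s, r^12s, r^14s, r^16s, r^18s}, so |H| = 20.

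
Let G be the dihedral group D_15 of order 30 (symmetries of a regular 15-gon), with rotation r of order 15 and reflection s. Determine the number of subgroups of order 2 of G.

|G| = 30 and 2 | 30, so subgroups of order 2 are possible by Lagrange.
The subgroups of order 2 are: {e, r^10s}; {e, r^11s}; {e, r^12s}; {e, r^13s}; … (15 in all).
So G has 15 subgroups of order 2.

15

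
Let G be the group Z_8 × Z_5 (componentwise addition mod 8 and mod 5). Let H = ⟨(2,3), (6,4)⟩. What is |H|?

20

|⟨(2,3)⟩| = 20 and |⟨(6,4)⟩| = 20, so |H| is a multiple of lcm(20, 20) = 20 and divides |G| = 40.
Closing under the operation: H = {(0,0), (0,1), (0,2), (0,3), (0,4), (2,0), (2,1), (2,2), (2,3), (2,4), (4,0), (4,1), (4,2), (4,3), (4,4), (6,0), (6,1), (6,2), (6,3), (6,4)}, so |H| = 20.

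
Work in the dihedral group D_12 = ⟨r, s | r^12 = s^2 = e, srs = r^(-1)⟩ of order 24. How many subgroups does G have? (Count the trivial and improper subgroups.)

34

|G| = 24, so by Lagrange every subgroup order divides 24. Divisors: 1, 2, 3, 4, 6, 8, 12, 24.
Subgroups by order — order 1: 1; order 2: 13; order 3: 1; order 4: 7; order 6: 5; order 8: 3; order 12: 3; order 24: 1.
Total: 1 + 13 + 1 + 7 + 5 + 3 + 3 + 1 = 34.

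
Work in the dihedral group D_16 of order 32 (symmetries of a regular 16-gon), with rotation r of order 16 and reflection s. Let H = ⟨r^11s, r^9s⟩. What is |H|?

16

|⟨r^11s⟩| = 2 and |⟨r^9s⟩| = 2, so |H| is a multiple of lcm(2, 2) = 2 and divides |G| = 32.
Closing under the operation: H = {e, r^2, r^4, r^6, r^8, r^10, r^12, r^14, rs, r^3s, r^5s, r^7s, r^9s, r^11s, r^13s, r^15s}, so |H| = 16.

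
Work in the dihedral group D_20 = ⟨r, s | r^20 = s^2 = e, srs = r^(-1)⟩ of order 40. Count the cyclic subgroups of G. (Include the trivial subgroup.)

26

A cyclic subgroup of order d is generated by each of its φ(d) elements of order d, so the cyclic subgroups of order d number (#elements of order d)/φ(d).
Cyclic subgroups by order — order 1: 1; order 2: 21; order 4: 1; order 5: 1; order 10: 1; order 20: 1.
Total: 26.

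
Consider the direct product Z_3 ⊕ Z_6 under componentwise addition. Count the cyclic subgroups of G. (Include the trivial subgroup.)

10

Each element a generates a cyclic subgroup ⟨a⟩; distinct elements may generate the same one (a cyclic group of order d has φ(d) generators).
Cyclic subgroups by order — order 1: 1; order 2: 1; order 3: 4; order 6: 4.
Total: 10.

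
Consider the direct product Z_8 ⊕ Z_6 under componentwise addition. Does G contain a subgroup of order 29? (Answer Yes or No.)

No

29 does not divide |G| = 48, so by Lagrange no subgroup of order 29 exists.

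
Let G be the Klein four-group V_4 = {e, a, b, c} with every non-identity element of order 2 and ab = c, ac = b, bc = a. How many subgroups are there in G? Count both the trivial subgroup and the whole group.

5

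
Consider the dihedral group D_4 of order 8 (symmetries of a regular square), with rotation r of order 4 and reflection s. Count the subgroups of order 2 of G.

|G| = 8 and 2 | 8, so subgroups of order 2 are possible by Lagrange.
The subgroups of order 2 are: {e, r^2}; {e, r^2s}; {e, r^3s}; {e, rs}; … (5 in all).
So G has 5 subgroups of order 2.

5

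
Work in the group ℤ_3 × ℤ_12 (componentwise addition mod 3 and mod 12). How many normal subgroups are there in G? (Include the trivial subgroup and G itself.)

18

G is abelian, so every subgroup is normal.
G has 18 subgroups in total, hence 18 normal subgroups.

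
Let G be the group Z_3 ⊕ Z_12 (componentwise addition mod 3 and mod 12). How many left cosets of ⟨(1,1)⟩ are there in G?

|⟨(1,1)⟩| = 12 and |G| = 36.
By Lagrange, [G : H] = |G|/|H| = 36/12 = 3.

3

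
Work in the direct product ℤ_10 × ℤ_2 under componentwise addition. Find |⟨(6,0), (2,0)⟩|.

|⟨(6,0)⟩| = 5 and |⟨(2,0)⟩| = 5, so |H| is a multiple of lcm(5, 5) = 5 and divides |G| = 20.
Closing under the operation: H = {(0,0), (2,0), (4,0), (6,0), (8,0)}, so |H| = 5.

5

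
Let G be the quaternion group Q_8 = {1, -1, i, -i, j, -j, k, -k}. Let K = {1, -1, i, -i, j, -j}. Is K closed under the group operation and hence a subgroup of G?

No

|K| = 6 does not divide |G| = 8, so by Lagrange K is not a subgroup.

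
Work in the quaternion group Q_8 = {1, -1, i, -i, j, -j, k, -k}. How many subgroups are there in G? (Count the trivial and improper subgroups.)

6

|G| = 8, so by Lagrange every subgroup order divides 8. Divisors: 1, 2, 4, 8.
Subgroups by order — order 1: 1; order 2: 1; order 4: 3; order 8: 1.
Total: 1 + 1 + 3 + 1 = 6.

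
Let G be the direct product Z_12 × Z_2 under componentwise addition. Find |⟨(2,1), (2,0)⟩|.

12

|⟨(2,1)⟩| = 6 and |⟨(2,0)⟩| = 6, so |H| is a multiple of lcm(6, 6) = 6 and divides |G| = 24.
Closing under the operation: H = {(0,0), (0,1), (2,0), (2,1), (4,0), (4,1), (6,0), (6,1), (8,0), (8,1), (10,0), (10,1)}, so |H| = 12.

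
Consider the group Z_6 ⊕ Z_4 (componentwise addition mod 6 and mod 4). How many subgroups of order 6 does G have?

3

|G| = 24 and 6 | 24, so subgroups of order 6 are possible by Lagrange.
The subgroups of order 6 are: {(0,0), (0,2), (2,0), (2,2), (4,0), (4,2)}; {(0,0), (1,0), (2,0), (3,0), (4,0), (5,0)}; {(0,0), (1,2), (2,0), (3,2), (4,0), (5,2)}.
So G has 3 subgroups of order 6.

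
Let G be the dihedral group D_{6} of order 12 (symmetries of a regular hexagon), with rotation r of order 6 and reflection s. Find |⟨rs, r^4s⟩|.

4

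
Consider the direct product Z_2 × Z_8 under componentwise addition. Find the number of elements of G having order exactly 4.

An element (a,b) has order lcm(ord(a), ord(b)); count pairs with lcm equal to 4.
Enumerating gives 4 such elements.

4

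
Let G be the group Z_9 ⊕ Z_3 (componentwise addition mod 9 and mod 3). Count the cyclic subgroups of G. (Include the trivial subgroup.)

8

Each element a generates a cyclic subgroup ⟨a⟩; distinct elements may generate the same one (a cyclic group of order d has φ(d) generators).
Cyclic subgroups by order — order 1: 1; order 3: 4; order 9: 3.
Total: 8.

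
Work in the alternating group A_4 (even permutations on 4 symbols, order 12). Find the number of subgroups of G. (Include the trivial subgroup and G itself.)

|G| = 12, so by Lagrange every subgroup order divides 12. Divisors: 1, 2, 3, 4, 6, 12.
Subgroups by order — order 1: 1; order 2: 3; order 3: 4; order 4: 1; order 6: 0; order 12: 1.
Total: 1 + 3 + 4 + 1 + 0 + 1 = 10.

10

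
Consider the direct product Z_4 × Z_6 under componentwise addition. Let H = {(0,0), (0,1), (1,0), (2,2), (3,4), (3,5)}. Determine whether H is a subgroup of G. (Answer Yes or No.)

(0,1) ∈ H but its inverse (0,5) ∉ H, so H is not a subgroup.

No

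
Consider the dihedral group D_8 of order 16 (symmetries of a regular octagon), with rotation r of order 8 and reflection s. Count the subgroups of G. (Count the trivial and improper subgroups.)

|G| = 16, so by Lagrange every subgroup order divides 16. Divisors: 1, 2, 4, 8, 16.
Subgroups by order — order 1: 1; order 2: 9; order 4: 5; order 8: 3; order 16: 1.
Total: 1 + 9 + 5 + 3 + 1 = 19.

19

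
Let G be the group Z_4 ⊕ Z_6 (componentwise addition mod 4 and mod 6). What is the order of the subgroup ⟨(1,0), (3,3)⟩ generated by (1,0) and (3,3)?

8

|⟨(1,0)⟩| = 4 and |⟨(3,3)⟩| = 4, so |H| is a multiple of lcm(4, 4) = 4 and divides |G| = 24.
Closing under the operation: H = {(0,0), (0,3), (1,0), (1,3), (2,0), (2,3), (3,0), (3,3)}, so |H| = 8.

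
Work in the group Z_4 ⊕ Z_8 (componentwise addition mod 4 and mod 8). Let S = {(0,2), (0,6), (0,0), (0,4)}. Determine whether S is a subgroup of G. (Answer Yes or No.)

Yes

|S| = 4 divides |G| = 32, consistent with Lagrange.
S contains the identity, every element's inverse is in S, and S is closed under +: it is a subgroup.
In fact S = ⟨(0,2)⟩.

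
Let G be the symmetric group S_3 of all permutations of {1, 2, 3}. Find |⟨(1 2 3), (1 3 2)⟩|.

|⟨(1 2 3)⟩| = 3 and |⟨(1 3 2)⟩| = 3, so |H| is a multiple of lcm(3, 3) = 3 and divides |G| = 6.
Closing under the operation: H = {e, (1 2 3), (1 3 2)}, so |H| = 3.

3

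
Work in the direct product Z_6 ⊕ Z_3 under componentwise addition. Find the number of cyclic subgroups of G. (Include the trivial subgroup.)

Each element a generates a cyclic subgroup ⟨a⟩; distinct elements may generate the same one (a cyclic group of order d has φ(d) generators).
Cyclic subgroups by order — order 1: 1; order 2: 1; order 3: 4; order 6: 4.
Total: 10.

10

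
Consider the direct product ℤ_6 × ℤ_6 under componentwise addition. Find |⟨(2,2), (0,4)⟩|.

|⟨(2,2)⟩| = 3 and |⟨(0,4)⟩| = 3, so |H| is a multiple of lcm(3, 3) = 3 and divides |G| = 36.
Closing under the operation: H = {(0,0), (0,2), (0,4), (2,0), (2,2), (2,4), (4,0), (4,2), (4,4)}, so |H| = 9.

9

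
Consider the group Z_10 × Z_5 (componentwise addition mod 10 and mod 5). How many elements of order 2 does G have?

1

An element (a,b) has order lcm(ord(a), ord(b)); count pairs with lcm equal to 2.
Enumerating gives 1 such elements.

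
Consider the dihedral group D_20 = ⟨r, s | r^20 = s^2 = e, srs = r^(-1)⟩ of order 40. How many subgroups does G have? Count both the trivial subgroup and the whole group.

48

|G| = 40, so by Lagrange every subgroup order divides 40. Divisors: 1, 2, 4, 5, 8, 10, 20, 40.
Subgroups by order — order 1: 1; order 2: 21; order 4: 11; order 5: 1; order 8: 5; order 10: 5; order 20: 3; order 40: 1.
Total: 1 + 21 + 11 + 1 + 5 + 5 + 3 + 1 = 48.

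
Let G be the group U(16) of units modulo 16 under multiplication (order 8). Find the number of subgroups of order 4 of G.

3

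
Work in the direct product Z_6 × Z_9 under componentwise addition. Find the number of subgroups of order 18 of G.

4

|G| = 54 and 18 | 54, so subgroups of order 18 are possible by Lagrange.
The subgroups of order 18 are: {(0,0), (0,1), (0,2), (0,3), (0,4), (0,5), (0,6), (0,7), (0,8), (3,0), (3,1), (3,2), (3,3), (3,4), (3,5), (3,6), (3,7), (3,8)}; {(0,0), (0,3), (0,6), (1,0), (1,3), (1,6), (2,0), (2,3), (2,6), (3,0), (3,3), (3,6), (4,0), (4,3), (4,6), (5,0), (5,3), (5,6)}; {(0,0), (0,3), (0,6), (1,1), (1,4), (1,7), (2,2), (2,5), (2,8), (3,0), (3,3), (3,6), (4,1), (4,4), (4,7), (5,2), (5,5), (5,8)}; {(0,0), (0,3), (0,6), (1,2), (1,5), (1,8), (2,1), (2,4), (2,7), (3,0), (3,3), (3,6), (4,2), (4,5), (4,8), (5,1), (5,4), (5,7)}.
So G has 4 subgroups of order 18.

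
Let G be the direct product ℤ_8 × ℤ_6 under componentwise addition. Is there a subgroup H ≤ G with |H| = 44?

44 does not divide |G| = 48, so by Lagrange no subgroup of order 44 exists.

No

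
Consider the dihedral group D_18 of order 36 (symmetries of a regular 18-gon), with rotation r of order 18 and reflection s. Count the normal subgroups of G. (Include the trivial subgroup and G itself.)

9

G has 45 subgroups. Checking conjugation-invariance by order — order 1: 1/1 normal; order 2: 1/19 normal; order 3: 1/1 normal; order 4: 0/9 normal; order 6: 1/7 normal; order 9: 1/1 normal; order 12: 0/3 normal; order 18: 3/3 normal; order 36: 1/1 normal.
Total normal subgroups: 9.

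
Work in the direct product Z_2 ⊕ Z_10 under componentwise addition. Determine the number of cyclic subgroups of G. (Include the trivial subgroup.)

8

Group the elements of G by the cyclic subgroup they generate; each cyclic subgroup of order d accounts for φ(d) elements.
Cyclic subgroups by order — order 1: 1; order 2: 3; order 5: 1; order 10: 3.
Total: 8.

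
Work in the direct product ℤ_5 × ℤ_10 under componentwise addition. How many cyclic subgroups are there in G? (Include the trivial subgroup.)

14

Each element a generates a cyclic subgroup ⟨a⟩; distinct elements may generate the same one (a cyclic group of order d has φ(d) generators).
Cyclic subgroups by order — order 1: 1; order 2: 1; order 5: 6; order 10: 6.
Total: 14.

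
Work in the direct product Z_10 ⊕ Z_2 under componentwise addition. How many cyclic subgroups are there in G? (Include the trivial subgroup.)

8

Each element a generates a cyclic subgroup ⟨a⟩; distinct elements may generate the same one (a cyclic group of order d has φ(d) generators).
Cyclic subgroups by order — order 1: 1; order 2: 3; order 5: 1; order 10: 3.
Total: 8.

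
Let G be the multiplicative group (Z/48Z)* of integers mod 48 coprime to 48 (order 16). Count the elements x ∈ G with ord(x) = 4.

The elements of order 4 are: 5, 11, 13, 19, 29, 35, 37, 43.
That's 8.

8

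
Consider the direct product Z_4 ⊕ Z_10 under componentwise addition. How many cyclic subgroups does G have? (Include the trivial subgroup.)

12

A cyclic subgroup of order d is generated by each of its φ(d) elements of order d, so the cyclic subgroups of order d number (#elements of order d)/φ(d).
Cyclic subgroups by order — order 1: 1; order 2: 3; order 4: 2; order 5: 1; order 10: 3; order 20: 2.
Total: 12.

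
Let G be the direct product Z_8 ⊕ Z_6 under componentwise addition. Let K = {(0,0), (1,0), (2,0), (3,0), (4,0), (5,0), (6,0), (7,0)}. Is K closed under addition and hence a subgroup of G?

Yes

|K| = 8 divides |G| = 48, consistent with Lagrange.
K contains the identity, every element's inverse is in K, and K is closed under +: it is a subgroup.
In fact K = ⟨(7,0)⟩.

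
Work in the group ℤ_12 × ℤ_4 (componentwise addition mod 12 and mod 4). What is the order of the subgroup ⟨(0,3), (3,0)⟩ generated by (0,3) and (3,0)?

|⟨(0,3)⟩| = 4 and |⟨(3,0)⟩| = 4, so |H| is a multiple of lcm(4, 4) = 4 and divides |G| = 48.
Closing under the operation: H = {(0,0), (0,1), (0,2), (0,3), (3,0), (3,1), (3,2), (3,3), (6,0), (6,1), (6,2), (6,3), (9,0), (9,1), (9,2), (9,3)}, so |H| = 16.

16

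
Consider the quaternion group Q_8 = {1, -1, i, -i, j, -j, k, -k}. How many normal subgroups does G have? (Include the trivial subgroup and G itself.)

G has 6 subgroups. Checking conjugation-invariance by order — order 1: 1/1 normal; order 2: 1/1 normal; order 4: 3/3 normal; order 8: 1/1 normal.
Total normal subgroups: 6.

6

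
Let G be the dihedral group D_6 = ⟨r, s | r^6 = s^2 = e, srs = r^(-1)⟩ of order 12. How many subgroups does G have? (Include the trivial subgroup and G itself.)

16

|G| = 12, so by Lagrange every subgroup order divides 12. Divisors: 1, 2, 3, 4, 6, 12.
Subgroups by order — order 1: 1; order 2: 7; order 3: 1; order 4: 3; order 6: 3; order 12: 1.
Total: 1 + 7 + 1 + 3 + 3 + 1 = 16.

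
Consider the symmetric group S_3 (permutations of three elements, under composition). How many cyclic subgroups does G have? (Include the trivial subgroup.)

5

Each element a generates a cyclic subgroup ⟨a⟩; distinct elements may generate the same one (a cyclic group of order d has φ(d) generators).
Cyclic subgroups by order — order 1: 1; order 2: 3; order 3: 1.
Total: 5.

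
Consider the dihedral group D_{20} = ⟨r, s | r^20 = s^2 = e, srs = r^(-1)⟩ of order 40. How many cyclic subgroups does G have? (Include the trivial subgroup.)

26

A cyclic subgroup of order d is generated by each of its φ(d) elements of order d, so the cyclic subgroups of order d number (#elements of order d)/φ(d).
Cyclic subgroups by order — order 1: 1; order 2: 21; order 4: 1; order 5: 1; order 10: 1; order 20: 1.
Total: 26.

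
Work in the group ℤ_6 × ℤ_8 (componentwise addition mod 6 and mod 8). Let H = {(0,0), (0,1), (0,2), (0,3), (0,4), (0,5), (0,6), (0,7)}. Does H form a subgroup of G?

Yes

|H| = 8 divides |G| = 48, consistent with Lagrange.
H contains the identity, every element's inverse is in H, and H is closed under +: it is a subgroup.
In fact H = ⟨(0,1)⟩.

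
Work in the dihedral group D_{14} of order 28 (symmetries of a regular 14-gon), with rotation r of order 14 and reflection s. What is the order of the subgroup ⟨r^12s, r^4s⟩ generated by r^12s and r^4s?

|⟨r^12s⟩| = 2 and |⟨r^4s⟩| = 2, so |H| is a multiple of lcm(2, 2) = 2 and divides |G| = 28.
Closing under the operation: H = {e, r^2, r^4, r^6, r^8, r^10, r^12, s, r^2s, r^4s, r^6s, r^8s, r^10s, r^12s}, so |H| = 14.

14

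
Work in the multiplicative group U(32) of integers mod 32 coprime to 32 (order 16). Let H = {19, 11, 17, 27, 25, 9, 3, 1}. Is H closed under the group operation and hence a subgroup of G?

Yes

|H| = 8 divides |G| = 16, consistent with Lagrange.
H contains the identity, every element's inverse is in H, and H is closed under ·: it is a subgroup.
In fact H = ⟨3⟩.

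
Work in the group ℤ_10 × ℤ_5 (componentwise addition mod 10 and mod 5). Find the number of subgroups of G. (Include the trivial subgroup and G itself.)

|G| = 50, so by Lagrange every subgroup order divides 50. Divisors: 1, 2, 5, 10, 25, 50.
Subgroups by order — order 1: 1; order 2: 1; order 5: 6; order 10: 6; order 25: 1; order 50: 1.
Total: 1 + 1 + 6 + 6 + 1 + 1 = 16.

16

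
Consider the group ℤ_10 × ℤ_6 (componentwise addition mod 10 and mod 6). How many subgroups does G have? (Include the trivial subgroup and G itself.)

20

|G| = 60, so by Lagrange every subgroup order divides 60. Divisors: 1, 2, 3, 4, 5, 6, 10, 12, 15, 20, 30, 60.
Subgroups by order — order 1: 1; order 2: 3; order 3: 1; order 4: 1; order 5: 1; order 6: 3; order 10: 3; order 12: 1; order 15: 1; order 20: 1; order 30: 3; order 60: 1.
Total: 1 + 3 + 1 + 1 + 1 + 3 + 3 + 1 + 1 + 1 + 3 + 1 = 20.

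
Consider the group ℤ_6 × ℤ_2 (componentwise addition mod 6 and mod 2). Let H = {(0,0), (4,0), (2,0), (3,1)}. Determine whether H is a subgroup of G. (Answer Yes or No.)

Closure fails: (4,0) + (3,1) = (1,1) ∉ H. So H is not a subgroup.

No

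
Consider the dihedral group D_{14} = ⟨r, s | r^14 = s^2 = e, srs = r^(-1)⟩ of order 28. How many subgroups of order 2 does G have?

|G| = 28 and 2 | 28, so subgroups of order 2 are possible by Lagrange.
The subgroups of order 2 are: {e, r^10s}; {e, r^11s}; {e, r^12s}; {e, r^13s}; … (15 in all).
So G has 15 subgroups of order 2.

15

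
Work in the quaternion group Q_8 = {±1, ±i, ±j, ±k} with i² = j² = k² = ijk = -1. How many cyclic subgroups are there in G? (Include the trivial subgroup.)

5

A cyclic subgroup of order d is generated by each of its φ(d) elements of order d, so the cyclic subgroups of order d number (#elements of order d)/φ(d).
Cyclic subgroups by order — order 1: 1; order 2: 1; order 4: 3.
Total: 5.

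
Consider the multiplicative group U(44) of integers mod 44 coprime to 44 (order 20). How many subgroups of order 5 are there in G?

1

|G| = 20 and 5 | 20, so subgroups of order 5 are possible by Lagrange.
The subgroups of order 5 are: {1, 5, 9, 25, 37}.
So G has 1 subgroup of order 5.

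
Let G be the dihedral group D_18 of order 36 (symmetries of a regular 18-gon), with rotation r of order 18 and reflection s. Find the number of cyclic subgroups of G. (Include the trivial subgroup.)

24

Each element a generates a cyclic subgroup ⟨a⟩; distinct elements may generate the same one (a cyclic group of order d has φ(d) generators).
Cyclic subgroups by order — order 1: 1; order 2: 19; order 3: 1; order 6: 1; order 9: 1; order 18: 1.
Total: 24.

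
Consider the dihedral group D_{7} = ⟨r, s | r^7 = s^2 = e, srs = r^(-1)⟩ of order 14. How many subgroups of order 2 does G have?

7

|G| = 14 and 2 | 14, so subgroups of order 2 are possible by Lagrange.
The subgroups of order 2 are: {e, r^2s}; {e, r^3s}; {e, r^4s}; {e, r^5s}; … (7 in all).
So G has 7 subgroups of order 2.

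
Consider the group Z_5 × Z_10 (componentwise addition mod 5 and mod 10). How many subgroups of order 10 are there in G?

6

|G| = 50 and 10 | 50, so subgroups of order 10 are possible by Lagrange.
The subgroups of order 10 are: {(0,0), (0,1), (0,2), (0,3), (0,4), (0,5), (0,6), (0,7), (0,8), (0,9)}; {(0,0), (0,5), (1,0), (1,5), (2,0), (2,5), (3,0), (3,5), (4,0), (4,5)}; {(0,0), (0,5), (1,1), (1,6), (2,2), (2,7), (3,3), (3,8), (4,4), (4,9)}; {(0,0), (0,5), (1,2), (1,7), (2,4), (2,9), (3,1), (3,6), (4,3), (4,8)}; … (6 in all).
So G has 6 subgroups of order 10.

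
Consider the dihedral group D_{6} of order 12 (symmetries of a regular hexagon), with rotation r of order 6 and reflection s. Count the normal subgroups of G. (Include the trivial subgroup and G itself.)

7

G has 16 subgroups. Checking conjugation-invariance by order — order 1: 1/1 normal; order 2: 1/7 normal; order 3: 1/1 normal; order 4: 0/3 normal; order 6: 3/3 normal; order 12: 1/1 normal.
Total normal subgroups: 7.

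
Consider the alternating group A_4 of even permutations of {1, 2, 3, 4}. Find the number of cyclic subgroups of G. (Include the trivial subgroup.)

8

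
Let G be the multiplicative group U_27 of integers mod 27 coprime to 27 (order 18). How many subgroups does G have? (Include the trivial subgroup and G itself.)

6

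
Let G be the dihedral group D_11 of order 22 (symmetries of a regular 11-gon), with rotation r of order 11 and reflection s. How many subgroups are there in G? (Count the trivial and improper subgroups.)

14

|G| = 22, so by Lagrange every subgroup order divides 22. Divisors: 1, 2, 11, 22.
Subgroups by order — order 1: 1; order 2: 11; order 11: 1; order 22: 1.
Total: 1 + 11 + 1 + 1 = 14.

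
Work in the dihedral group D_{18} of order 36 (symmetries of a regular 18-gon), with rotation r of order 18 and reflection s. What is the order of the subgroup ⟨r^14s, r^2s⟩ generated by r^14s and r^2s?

6

|⟨r^14s⟩| = 2 and |⟨r^2s⟩| = 2, so |H| is a multiple of lcm(2, 2) = 2 and divides |G| = 36.
Closing under the operation: H = {e, r^6, r^12, r^2s, r^8s, r^14s}, so |H| = 6.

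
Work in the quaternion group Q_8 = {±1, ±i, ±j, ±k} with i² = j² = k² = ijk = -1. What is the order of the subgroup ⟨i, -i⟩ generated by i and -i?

4

|⟨i⟩| = 4 and |⟨-i⟩| = 4, so |H| is a multiple of lcm(4, 4) = 4 and divides |G| = 8.
Closing under the operation: H = {1, -1, i, -i}, so |H| = 4.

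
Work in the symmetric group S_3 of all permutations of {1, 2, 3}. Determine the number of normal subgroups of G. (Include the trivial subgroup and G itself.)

3

G has 6 subgroups. Checking conjugation-invariance by order — order 1: 1/1 normal; order 2: 0/3 normal; order 3: 1/1 normal; order 6: 1/1 normal.
Total normal subgroups: 3.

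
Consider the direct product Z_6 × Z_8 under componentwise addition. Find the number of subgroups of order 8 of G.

3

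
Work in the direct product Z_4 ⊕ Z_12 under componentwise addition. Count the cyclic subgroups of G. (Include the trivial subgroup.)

A cyclic subgroup of order d is generated by each of its φ(d) elements of order d, so the cyclic subgroups of order d number (#elements of order d)/φ(d).
Cyclic subgroups by order — order 1: 1; order 2: 3; order 3: 1; order 4: 6; order 6: 3; order 12: 6.
Total: 20.

20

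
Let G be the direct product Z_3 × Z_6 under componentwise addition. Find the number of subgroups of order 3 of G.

|G| = 18 and 3 | 18, so subgroups of order 3 are possible by Lagrange.
The subgroups of order 3 are: {(0,0), (0,2), (0,4)}; {(0,0), (1,0), (2,0)}; {(0,0), (1,2), (2,4)}; {(0,0), (1,4), (2,2)}.
So G has 4 subgroups of order 3.

4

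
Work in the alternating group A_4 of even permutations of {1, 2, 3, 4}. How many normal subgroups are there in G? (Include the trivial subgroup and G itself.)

3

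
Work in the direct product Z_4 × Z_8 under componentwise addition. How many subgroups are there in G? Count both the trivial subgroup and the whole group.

|G| = 32, so by Lagrange every subgroup order divides 32. Divisors: 1, 2, 4, 8, 16, 32.
Subgroups by order — order 1: 1; order 2: 3; order 4: 7; order 8: 7; order 16: 3; order 32: 1.
Total: 1 + 3 + 7 + 7 + 3 + 1 = 22.

22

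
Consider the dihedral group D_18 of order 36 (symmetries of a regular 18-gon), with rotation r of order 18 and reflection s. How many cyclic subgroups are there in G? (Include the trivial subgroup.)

24

Group the elements of G by the cyclic subgroup they generate; each cyclic subgroup of order d accounts for φ(d) elements.
Cyclic subgroups by order — order 1: 1; order 2: 19; order 3: 1; order 6: 1; order 9: 1; order 18: 1.
Total: 24.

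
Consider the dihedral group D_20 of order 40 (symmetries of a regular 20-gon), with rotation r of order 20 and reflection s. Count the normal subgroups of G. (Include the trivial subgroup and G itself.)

9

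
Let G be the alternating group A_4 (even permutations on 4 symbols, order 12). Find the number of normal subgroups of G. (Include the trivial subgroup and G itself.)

G has 10 subgroups. Checking conjugation-invariance by order — order 1: 1/1 normal; order 2: 0/3 normal; order 3: 0/4 normal; order 4: 1/1 normal; order 12: 1/1 normal.
Total normal subgroups: 3.

3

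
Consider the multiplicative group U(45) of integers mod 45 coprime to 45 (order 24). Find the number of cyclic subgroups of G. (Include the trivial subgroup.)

Each element a generates a cyclic subgroup ⟨a⟩; distinct elements may generate the same one (a cyclic group of order d has φ(d) generators).
Cyclic subgroups by order — order 1: 1; order 2: 3; order 3: 1; order 4: 2; order 6: 3; order 12: 2.
Total: 12.

12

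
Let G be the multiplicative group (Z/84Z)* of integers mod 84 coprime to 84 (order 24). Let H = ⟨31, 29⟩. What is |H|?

12

|⟨31⟩| = 6 and |⟨29⟩| = 2, so |H| is a multiple of lcm(6, 2) = 6 and divides |G| = 24.
Closing under the operation: H = {1, 19, 25, 29, 31, 37, 47, 53, 55, 59, 65, 83}, so |H| = 12.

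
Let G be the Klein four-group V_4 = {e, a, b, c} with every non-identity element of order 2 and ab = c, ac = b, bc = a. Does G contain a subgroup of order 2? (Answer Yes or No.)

2 | 4. A subgroup of order 2 is {e, a}.

Yes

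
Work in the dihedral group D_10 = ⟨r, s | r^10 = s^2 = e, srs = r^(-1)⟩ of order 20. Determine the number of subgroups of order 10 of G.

3

|G| = 20 and 10 | 20, so subgroups of order 10 are possible by Lagrange.
The subgroups of order 10 are: {e, r, r^2, r^3, r^4, r^5, r^6, r^7, r^8, r^9}; {e, r^2, r^4, r^6, r^8, s, r^2s, r^4s, r^6s, r^8s}; {e, r^2, r^4, r^6, r^8, rs, r^3s, r^5s, r^7s, r^9s}.
So G has 3 subgroups of order 10.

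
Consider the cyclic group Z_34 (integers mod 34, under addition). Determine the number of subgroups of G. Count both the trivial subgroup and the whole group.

A cyclic group of order 34 has exactly one subgroup for each divisor of 34.
Divisors of 34: 1, 2, 17, 34.
So Z_34 has 4 subgroups.

4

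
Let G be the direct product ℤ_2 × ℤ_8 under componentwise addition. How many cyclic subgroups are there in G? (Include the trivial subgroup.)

8

Group the elements of G by the cyclic subgroup they generate; each cyclic subgroup of order d accounts for φ(d) elements.
Cyclic subgroups by order — order 1: 1; order 2: 3; order 4: 2; order 8: 2.
Total: 8.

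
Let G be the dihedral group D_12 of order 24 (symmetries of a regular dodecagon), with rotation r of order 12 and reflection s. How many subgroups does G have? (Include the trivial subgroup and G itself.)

34

|G| = 24, so by Lagrange every subgroup order divides 24. Divisors: 1, 2, 3, 4, 6, 8, 12, 24.
Subgroups by order — order 1: 1; order 2: 13; order 3: 1; order 4: 7; order 6: 5; order 8: 3; order 12: 3; order 24: 1.
Total: 1 + 13 + 1 + 7 + 5 + 3 + 3 + 1 = 34.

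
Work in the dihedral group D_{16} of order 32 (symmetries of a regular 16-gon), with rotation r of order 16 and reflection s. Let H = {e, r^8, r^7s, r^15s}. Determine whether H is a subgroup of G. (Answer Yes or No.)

|H| = 4 divides |G| = 32, consistent with Lagrange.
H contains the identity, every element's inverse is in H, and H is closed under ·: it is a subgroup.

Yes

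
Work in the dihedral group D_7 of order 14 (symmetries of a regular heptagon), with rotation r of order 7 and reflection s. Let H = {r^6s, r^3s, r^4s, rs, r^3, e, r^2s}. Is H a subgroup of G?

r^3 ∈ H but its inverse r^4 ∉ H, so H is not a subgroup.

No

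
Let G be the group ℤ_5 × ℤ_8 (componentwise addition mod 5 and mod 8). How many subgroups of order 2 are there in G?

1

|G| = 40 and 2 | 40, so subgroups of order 2 are possible by Lagrange.
The subgroups of order 2 are: {(0,0), (0,4)}.
So G has 1 subgroup of order 2.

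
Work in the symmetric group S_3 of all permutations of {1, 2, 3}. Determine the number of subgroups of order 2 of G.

|G| = 6 and 2 | 6, so subgroups of order 2 are possible by Lagrange.
The subgroups of order 2 are: {e, (1 2)}; {e, (1 3)}; {e, (2 3)}.
So G has 3 subgroups of order 2.

3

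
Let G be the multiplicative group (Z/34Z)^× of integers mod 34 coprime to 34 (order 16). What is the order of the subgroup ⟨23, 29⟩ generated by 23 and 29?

16

|⟨23⟩| = 16 and |⟨29⟩| = 16, so |H| is a multiple of lcm(16, 16) = 16 and divides |G| = 16.
Closing {23, 29} under the group operation gives all of G, so |H| = 16.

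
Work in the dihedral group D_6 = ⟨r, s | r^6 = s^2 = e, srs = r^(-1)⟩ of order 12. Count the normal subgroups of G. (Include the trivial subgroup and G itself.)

7

G has 16 subgroups. Checking conjugation-invariance by order — order 1: 1/1 normal; order 2: 1/7 normal; order 3: 1/1 normal; order 4: 0/3 normal; order 6: 3/3 normal; order 12: 1/1 normal.
Total normal subgroups: 7.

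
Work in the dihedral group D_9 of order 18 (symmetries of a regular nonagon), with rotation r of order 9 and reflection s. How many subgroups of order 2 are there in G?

9

|G| = 18 and 2 | 18, so subgroups of order 2 are possible by Lagrange.
The subgroups of order 2 are: {e, r^2s}; {e, r^3s}; {e, r^4s}; {e, r^5s}; … (9 in all).
So G has 9 subgroups of order 2.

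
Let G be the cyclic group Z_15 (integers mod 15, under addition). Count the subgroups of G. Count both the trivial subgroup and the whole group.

Subgroups of the cyclic group Z_15 correspond bijectively to divisors of 15.
Divisors of 15: 1, 3, 5, 15.
So Z_15 has 4 subgroups.

4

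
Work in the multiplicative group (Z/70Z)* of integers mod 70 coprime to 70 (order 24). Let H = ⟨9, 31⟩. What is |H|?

12

|⟨9⟩| = 6 and |⟨31⟩| = 6, so |H| is a multiple of lcm(6, 6) = 6 and divides |G| = 24.
Closing under the operation: H = {1, 9, 11, 19, 29, 31, 39, 41, 51, 59, 61, 69}, so |H| = 12.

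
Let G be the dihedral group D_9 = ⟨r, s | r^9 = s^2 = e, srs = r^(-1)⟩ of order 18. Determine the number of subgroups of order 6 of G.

3

|G| = 18 and 6 | 18, so subgroups of order 6 are possible by Lagrange.
The subgroups of order 6 are: {e, r^3, r^6, r^2s, r^5s, r^8s}; {e, r^3, r^6, s, r^3s, r^6s}; {e, r^3, r^6, rs, r^4s, r^7s}.
So G has 3 subgroups of order 6.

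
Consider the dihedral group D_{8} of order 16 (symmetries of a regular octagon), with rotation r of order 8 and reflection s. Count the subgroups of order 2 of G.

9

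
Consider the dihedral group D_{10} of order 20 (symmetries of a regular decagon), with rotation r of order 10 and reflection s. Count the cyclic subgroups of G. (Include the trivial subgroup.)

A cyclic subgroup of order d is generated by each of its φ(d) elements of order d, so the cyclic subgroups of order d number (#elements of order d)/φ(d).
Cyclic subgroups by order — order 1: 1; order 2: 11; order 5: 1; order 10: 1.
Total: 14.

14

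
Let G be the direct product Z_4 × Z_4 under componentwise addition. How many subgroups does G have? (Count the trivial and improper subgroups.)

|G| = 16, so by Lagrange every subgroup order divides 16. Divisors: 1, 2, 4, 8, 16.
Subgroups by order — order 1: 1; order 2: 3; order 4: 7; order 8: 3; order 16: 1.
Total: 1 + 3 + 7 + 3 + 1 = 15.

15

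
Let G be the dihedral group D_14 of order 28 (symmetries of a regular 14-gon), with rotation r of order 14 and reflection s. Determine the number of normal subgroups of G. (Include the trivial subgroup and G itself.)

G has 28 subgroups. Checking conjugation-invariance by order — order 1: 1/1 normal; order 2: 1/15 normal; order 4: 0/7 normal; order 7: 1/1 normal; order 14: 3/3 normal; order 28: 1/1 normal.
Total normal subgroups: 7.

7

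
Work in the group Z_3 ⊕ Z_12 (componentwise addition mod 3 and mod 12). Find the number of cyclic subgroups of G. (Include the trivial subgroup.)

A cyclic subgroup of order d is generated by each of its φ(d) elements of order d, so the cyclic subgroups of order d number (#elements of order d)/φ(d).
Cyclic subgroups by order — order 1: 1; order 2: 1; order 3: 4; order 4: 1; order 6: 4; order 12: 4.
Total: 15.

15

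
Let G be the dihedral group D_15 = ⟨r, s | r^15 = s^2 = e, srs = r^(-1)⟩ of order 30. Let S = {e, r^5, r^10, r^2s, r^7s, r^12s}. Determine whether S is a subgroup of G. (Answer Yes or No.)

|S| = 6 divides |G| = 30, consistent with Lagrange.
S contains the identity, every element's inverse is in S, and S is closed under ·: it is a subgroup.

Yes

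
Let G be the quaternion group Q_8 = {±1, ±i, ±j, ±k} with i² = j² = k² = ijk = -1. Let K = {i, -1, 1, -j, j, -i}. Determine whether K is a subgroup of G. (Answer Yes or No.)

No

|K| = 6 does not divide |G| = 8, so by Lagrange K is not a subgroup.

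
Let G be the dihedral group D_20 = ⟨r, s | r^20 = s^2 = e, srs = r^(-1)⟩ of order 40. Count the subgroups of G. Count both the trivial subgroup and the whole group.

|G| = 40, so by Lagrange every subgroup order divides 40. Divisors: 1, 2, 4, 5, 8, 10, 20, 40.
Subgroups by order — order 1: 1; order 2: 21; order 4: 11; order 5: 1; order 8: 5; order 10: 5; order 20: 3; order 40: 1.
Total: 1 + 21 + 11 + 1 + 5 + 5 + 3 + 1 = 48.

48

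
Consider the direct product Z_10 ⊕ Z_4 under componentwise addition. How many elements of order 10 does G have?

An element (a,b) has order lcm(ord(a), ord(b)); count pairs with lcm equal to 10.
Enumerating gives 12 such elements.

12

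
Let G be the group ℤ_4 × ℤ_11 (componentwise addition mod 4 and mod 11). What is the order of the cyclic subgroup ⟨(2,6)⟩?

22

The order of (2,6) in Z_4 × Z_11 is lcm(ord(2) in Z_4, ord(6) in Z_11).
ord(2) = 2 and ord(6) = 11, so |⟨(2,6)⟩| = lcm(2, 11) = 22.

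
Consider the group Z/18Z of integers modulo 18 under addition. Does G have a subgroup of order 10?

10 does not divide |G| = 18, so by Lagrange no subgroup of order 10 exists.

No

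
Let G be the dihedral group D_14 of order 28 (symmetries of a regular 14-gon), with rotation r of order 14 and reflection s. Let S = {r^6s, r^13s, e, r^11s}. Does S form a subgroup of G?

No

Closure fails: r^11s · r^13s = r^12 ∉ S. So S is not a subgroup.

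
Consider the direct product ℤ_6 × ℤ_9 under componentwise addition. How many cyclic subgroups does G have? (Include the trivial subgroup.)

16

Each element a generates a cyclic subgroup ⟨a⟩; distinct elements may generate the same one (a cyclic group of order d has φ(d) generators).
Cyclic subgroups by order — order 1: 1; order 2: 1; order 3: 4; order 6: 4; order 9: 3; order 18: 3.
Total: 16.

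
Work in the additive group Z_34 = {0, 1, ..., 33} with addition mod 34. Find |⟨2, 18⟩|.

17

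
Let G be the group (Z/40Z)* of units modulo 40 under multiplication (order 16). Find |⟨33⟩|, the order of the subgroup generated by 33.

4

Compute successive powers of 33 mod 40: 33, 9, 17, 1; 33^4 ≡ 1 (mod 40).
So |⟨33⟩| = 4.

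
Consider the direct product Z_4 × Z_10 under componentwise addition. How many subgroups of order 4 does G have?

3

|G| = 40 and 4 | 40, so subgroups of order 4 are possible by Lagrange.
The subgroups of order 4 are: {(0,0), (0,5), (2,0), (2,5)}; {(0,0), (1,0), (2,0), (3,0)}; {(0,0), (1,5), (2,0), (3,5)}.
So G has 3 subgroups of order 4.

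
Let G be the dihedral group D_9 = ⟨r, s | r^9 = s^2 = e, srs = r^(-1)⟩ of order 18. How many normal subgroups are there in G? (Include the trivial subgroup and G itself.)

G has 16 subgroups. Checking conjugation-invariance by order — order 1: 1/1 normal; order 2: 0/9 normal; order 3: 1/1 normal; order 6: 0/3 normal; order 9: 1/1 normal; order 18: 1/1 normal.
Total normal subgroups: 4.

4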